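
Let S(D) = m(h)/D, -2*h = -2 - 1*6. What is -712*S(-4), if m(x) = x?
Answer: 712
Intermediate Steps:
h = 4 (h = -(-2 - 1*6)/2 = -(-2 - 6)/2 = -1/2*(-8) = 4)
S(D) = 4/D
-712*S(-4) = -2848/(-4) = -2848*(-1)/4 = -712*(-1) = 712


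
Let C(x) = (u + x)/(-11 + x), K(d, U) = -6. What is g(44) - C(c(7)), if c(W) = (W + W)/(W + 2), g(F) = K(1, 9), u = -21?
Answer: -137/17 ≈ -8.0588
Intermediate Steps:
g(F) = -6
c(W) = 2*W/(2 + W) (c(W) = (2*W)/(2 + W) = 2*W/(2 + W))
C(x) = (-21 + x)/(-11 + x)
g(44) - C(c(7)) = -6 - (-21 + 2*7/(2 + 7))/(-11 + 2*7/(2 + 7)) = -6 - (-21 + 2*7/9)/(-11 + 2*7/9) = -6 - (-21 + 2*7*(⅑))/(-11 + 2*7*(⅑)) = -6 - (-21 + 14/9)/(-11 + 14/9) = -6 - (-175)/((-85/9)*9) = -6 - (-9)*(-175)/(85*9) = -6 - 1*35/17 = -6 - 35/17 = -137/17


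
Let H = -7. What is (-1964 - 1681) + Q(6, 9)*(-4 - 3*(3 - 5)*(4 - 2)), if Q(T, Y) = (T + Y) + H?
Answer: -3581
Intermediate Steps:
Q(T, Y) = -7 + T + Y (Q(T, Y) = (T + Y) - 7 = -7 + T + Y)
(-1964 - 1681) + Q(6, 9)*(-4 - 3*(3 - 5)*(4 - 2)) = (-1964 - 1681) + (-7 + 6 + 9)*(-4 - 3*(3 - 5)*(4 - 2)) = -3645 + 8*(-4 - (-6)*2) = -3645 + 8*(-4 - 3*(-4)) = -3645 + 8*(-4 + 12) = -3645 + 8*8 = -3645 + 64 = -3581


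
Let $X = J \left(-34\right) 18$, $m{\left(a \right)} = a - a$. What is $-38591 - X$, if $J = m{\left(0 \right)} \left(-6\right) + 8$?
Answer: $-33695$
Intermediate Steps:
$m{\left(a \right)} = 0$
$J = 8$ ($J = 0 \left(-6\right) + 8 = 0 + 8 = 8$)
$X = -4896$ ($X = 8 \left(-34\right) 18 = \left(-272\right) 18 = -4896$)
$-38591 - X = -38591 - -4896 = -38591 + 4896 = -33695$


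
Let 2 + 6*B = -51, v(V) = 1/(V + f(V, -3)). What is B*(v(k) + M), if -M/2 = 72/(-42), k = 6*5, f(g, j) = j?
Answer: -34715/1134 ≈ -30.613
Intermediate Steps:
k = 30
v(V) = 1/(-3 + V) (v(V) = 1/(V - 3) = 1/(-3 + V))
M = 24/7 (M = -144/(-42) = -144*(-1)/42 = -2*(-12/7) = 24/7 ≈ 3.4286)
B = -53/6 (B = -⅓ + (⅙)*(-51) = -⅓ - 17/2 = -53/6 ≈ -8.8333)
B*(v(k) + M) = -53*(1/(-3 + 30) + 24/7)/6 = -53*(1/27 + 24/7)/6 = -53/6*655/189 = -34715/1134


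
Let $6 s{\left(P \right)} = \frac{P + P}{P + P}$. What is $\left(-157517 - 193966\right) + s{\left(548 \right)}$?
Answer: $- \frac{2108897}{6} \approx -3.5148 \cdot 10^{5}$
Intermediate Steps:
$s{\left(P \right)} = \frac{1}{6}$ ($s{\left(P \right)} = \frac{\left(P + P\right) \frac{1}{P + P}}{6} = \frac{2 P \frac{1}{2 P}}{6} = \frac{1}{6} \cdot 1 = \frac{1}{6}$)
$\left(-157517 - 193966\right) + s{\left(548 \right)} = \left(-157517 - 193966\right) + \frac{1}{6} = -351483 + \frac{1}{6} = - \frac{2108897}{6}$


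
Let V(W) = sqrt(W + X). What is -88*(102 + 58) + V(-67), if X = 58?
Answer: -14080 + 3*I ≈ -14080.0 + 3.0*I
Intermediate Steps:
V(W) = sqrt(58 + W) (V(W) = sqrt(W + 58) = sqrt(58 + W))
-88*(102 + 58) + V(-67) = -88*(102 + 58) + sqrt(58 - 67) = -88*160 + sqrt(-9) = -14080 + 3*I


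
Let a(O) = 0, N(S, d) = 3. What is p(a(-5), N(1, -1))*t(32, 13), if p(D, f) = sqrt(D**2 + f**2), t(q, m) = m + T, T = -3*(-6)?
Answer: 93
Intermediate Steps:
T = 18
t(q, m) = 18 + m (t(q, m) = m + 18 = 18 + m)
p(a(-5), N(1, -1))*t(32, 13) = sqrt(0**2 + 3**2)*(18 + 13) = sqrt(0 + 9)*31 = sqrt(9)*31 = 3*31 = 93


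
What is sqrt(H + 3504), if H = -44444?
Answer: 2*I*sqrt(10235) ≈ 202.34*I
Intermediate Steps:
sqrt(H + 3504) = sqrt(-44444 + 3504) = sqrt(-40940) = 2*I*sqrt(10235)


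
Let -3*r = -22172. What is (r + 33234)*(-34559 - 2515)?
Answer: -1506118892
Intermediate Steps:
r = 22172/3 (r = -1/3*(-22172) = 22172/3 ≈ 7390.7)
(r + 33234)*(-34559 - 2515) = (22172/3 + 33234)*(-34559 - 2515) = (121874/3)*(-37074) = -1506118892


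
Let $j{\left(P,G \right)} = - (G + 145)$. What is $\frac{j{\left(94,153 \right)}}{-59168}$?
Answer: $\frac{149}{29584} \approx 0.0050365$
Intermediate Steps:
$j{\left(P,G \right)} = -145 - G$ ($j{\left(P,G \right)} = - (145 + G) = -145 - G$)
$\frac{j{\left(94,153 \right)}}{-59168} = \frac{-145 - 153}{-59168} = \left(-145 - 153\right) \left(- \frac{1}{59168}\right) = \left(-298\right) \left(- \frac{1}{59168}\right) = \frac{149}{29584}$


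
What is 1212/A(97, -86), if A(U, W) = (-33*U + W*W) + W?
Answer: 1212/4109 ≈ 0.29496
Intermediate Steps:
A(U, W) = W + W**2 - 33*U (A(U, W) = (-33*U + W**2) + W = (W**2 - 33*U) + W = W + W**2 - 33*U)
1212/A(97, -86) = 1212/(-86 + (-86)**2 - 33*97) = 1212/(-86 + 7396 - 3201) = 1212/4109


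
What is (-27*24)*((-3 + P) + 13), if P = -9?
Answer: -648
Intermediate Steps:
(-27*24)*((-3 + P) + 13) = (-27*24)*((-3 - 9) + 13) = -648*(-12 + 13) = -648*1 = -648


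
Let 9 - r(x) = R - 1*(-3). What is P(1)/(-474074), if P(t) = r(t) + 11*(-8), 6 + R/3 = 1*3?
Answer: 73/474074 ≈ 0.00015398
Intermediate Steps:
R = -9 (R = -18 + 3*(1*3) = -18 + 3*3 = -18 + 9 = -9)
r(x) = 15 (r(x) = 9 - (-9 - 1*(-3)) = 9 - (-9 + 3) = 9 - 1*(-6) = 9 + 6 = 15)
P(t) = -73 (P(t) = 15 + 11*(-8) = 15 - 88 = -73)
P(1)/(-474074) = -73/(-474074) = -73*(-1/474074) = 73/474074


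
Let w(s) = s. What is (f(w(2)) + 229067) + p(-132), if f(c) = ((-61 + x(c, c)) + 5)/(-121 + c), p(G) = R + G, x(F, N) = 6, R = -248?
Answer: 27213803/119 ≈ 2.2869e+5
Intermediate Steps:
p(G) = -248 + G
f(c) = -50/(-121 + c) (f(c) = ((-61 + 6) + 5)/(-121 + c) = (-55 + 5)/(-121 + c) = -50/(-121 + c))
(f(w(2)) + 229067) + p(-132) = (-50/(-121 + 2) + 229067) + (-248 - 132) = (-50/(-119) + 229067) - 380 = (-50*(-1/119) + 229067) - 380 = (50/119 + 229067) - 380 = 27259023/119 - 380 = 27213803/119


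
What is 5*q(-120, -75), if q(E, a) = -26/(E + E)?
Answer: 13/24 ≈ 0.54167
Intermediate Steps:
q(E, a) = -13/E (q(E, a) = -26*1/(2*E) = -13/E)
5*q(-120, -75) = 5*(-13/(-120)) = 5*(-13*(-1/120)) = 5*(13/120) = 13/24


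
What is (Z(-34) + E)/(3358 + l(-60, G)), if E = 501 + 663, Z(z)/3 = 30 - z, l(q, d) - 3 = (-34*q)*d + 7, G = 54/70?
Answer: 2373/8648 ≈ 0.27440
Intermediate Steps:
G = 27/35 (G = 54*(1/70) = 27/35 ≈ 0.77143)
l(q, d) = 10 - 34*d*q (l(q, d) = 3 + ((-34*q)*d + 7) = 3 + (-34*d*q + 7) = 3 + (7 - 34*d*q) = 10 - 34*d*q)
Z(z) = 90 - 3*z (Z(z) = 3*(30 - z) = 90 - 3*z)
E = 1164
(Z(-34) + E)/(3358 + l(-60, G)) = ((90 - 3*(-34)) + 1164)/(3358 + (10 - 34*27/35*(-60))) = ((90 + 102) + 1164)/(3358 + (10 + 11016/7)) = (192 + 1164)/(3358 + 11086/7) = 1356/(34592/7) = 1356*(7/34592) = 2373/8648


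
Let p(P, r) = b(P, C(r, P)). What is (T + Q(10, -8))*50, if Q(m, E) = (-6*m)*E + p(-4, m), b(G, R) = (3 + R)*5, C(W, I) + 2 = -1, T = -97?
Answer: 19150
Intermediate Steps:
C(W, I) = -3 (C(W, I) = -2 - 1 = -3)
b(G, R) = 15 + 5*R
p(P, r) = 0 (p(P, r) = 15 + 5*(-3) = 15 - 15 = 0)
Q(m, E) = -6*E*m (Q(m, E) = (-6*m)*E + 0 = -6*E*m + 0 = -6*E*m)
(T + Q(10, -8))*50 = (-97 - 6*(-8)*10)*50 = (-97 + 480)*50 = 383*50 = 19150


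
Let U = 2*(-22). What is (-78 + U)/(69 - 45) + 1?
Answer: -49/12 ≈ -4.0833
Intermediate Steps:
U = -44
(-78 + U)/(69 - 45) + 1 = (-78 - 44)/(69 - 45) + 1 = -122/24 + 1 = -122*1/24 + 1 = -61/12 + 1 = -49/12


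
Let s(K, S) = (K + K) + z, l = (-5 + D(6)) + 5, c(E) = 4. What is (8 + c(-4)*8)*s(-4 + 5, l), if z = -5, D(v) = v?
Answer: -120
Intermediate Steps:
l = 6 (l = (-5 + 6) + 5 = 1 + 5 = 6)
s(K, S) = -5 + 2*K (s(K, S) = (K + K) - 5 = 2*K - 5 = -5 + 2*K)
(8 + c(-4)*8)*s(-4 + 5, l) = (8 + 4*8)*(-5 + 2*(-4 + 5)) = (8 + 32)*(-5 + 2*1) = 40*(-5 + 2) = 40*(-3) = -120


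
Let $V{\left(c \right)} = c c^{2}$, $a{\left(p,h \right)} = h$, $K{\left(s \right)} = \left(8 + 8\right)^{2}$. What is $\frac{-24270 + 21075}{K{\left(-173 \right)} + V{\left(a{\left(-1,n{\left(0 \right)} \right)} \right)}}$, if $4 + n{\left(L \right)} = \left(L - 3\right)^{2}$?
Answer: $- \frac{1065}{127} \approx -8.3858$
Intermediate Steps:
$K{\left(s \right)} = 256$ ($K{\left(s \right)} = 16^{2} = 256$)
$n{\left(L \right)} = -4 + \left(-3 + L\right)^{2}$ ($n{\left(L \right)} = -4 + \left(L - 3\right)^{2} = -4 + \left(-3 + L\right)^{2}$)
$V{\left(c \right)} = c^{3}$
$\frac{-24270 + 21075}{K{\left(-173 \right)} + V{\left(a{\left(-1,n{\left(0 \right)} \right)} \right)}} = \frac{-24270 + 21075}{256 + \left(-4 + \left(-3 + 0\right)^{2}\right)^{3}} = - \frac{3195}{256 + \left(-4 + \left(-3\right)^{2}\right)^{3}} = - \frac{3195}{256 + \left(-4 + 9\right)^{3}} = - \frac{3195}{256 + 5^{3}} = - \frac{3195}{256 + 125} = - \frac{3195}{381} = \left(-3195\right) \frac{1}{381} = - \frac{1065}{127}$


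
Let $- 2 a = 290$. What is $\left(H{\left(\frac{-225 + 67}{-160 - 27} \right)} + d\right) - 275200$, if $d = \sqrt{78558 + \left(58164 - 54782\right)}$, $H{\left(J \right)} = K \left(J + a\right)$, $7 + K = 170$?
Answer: $- \frac{55856391}{187} + 2 \sqrt{20485} \approx -2.9841 \cdot 10^{5}$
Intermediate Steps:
$K = 163$ ($K = -7 + 170 = 163$)
$a = -145$ ($a = \left(- \frac{1}{2}\right) 290 = -145$)
$H{\left(J \right)} = -23635 + 163 J$ ($H{\left(J \right)} = 163 \left(J - 145\right) = 163 \left(-145 + J\right) = -23635 + 163 J$)
$d = 2 \sqrt{20485}$ ($d = \sqrt{78558 + 3382} = \sqrt{81940} = 2 \sqrt{20485} \approx 286.25$)
$\left(H{\left(\frac{-225 + 67}{-160 - 27} \right)} + d\right) - 275200 = \left(\left(-23635 + 163 \frac{-225 + 67}{-160 - 27}\right) + 2 \sqrt{20485}\right) - 275200 = \left(\left(-23635 + 163 \left(- \frac{158}{-187}\right)\right) + 2 \sqrt{20485}\right) - 275200 = \left(\left(-23635 + 163 \left(\left(-158\right) \left(- \frac{1}{187}\right)\right)\right) + 2 \sqrt{20485}\right) - 275200 = \left(\left(-23635 + 163 \cdot \frac{158}{187}\right) + 2 \sqrt{20485}\right) - 275200 = \left(\left(-23635 + \frac{25754}{187}\right) + 2 \sqrt{20485}\right) - 275200 = \left(- \frac{4393991}{187} + 2 \sqrt{20485}\right) - 275200 = - \frac{55856391}{187} + 2 \sqrt{20485}$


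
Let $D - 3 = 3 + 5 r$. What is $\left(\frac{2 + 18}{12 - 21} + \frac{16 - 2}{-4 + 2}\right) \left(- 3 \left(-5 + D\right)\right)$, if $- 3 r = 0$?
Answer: $\frac{83}{3} \approx 27.667$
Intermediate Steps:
$r = 0$ ($r = \left(- \frac{1}{3}\right) 0 = 0$)
$D = 6$ ($D = 3 + \left(3 + 5 \cdot 0\right) = 3 + \left(3 + 0\right) = 3 + 3 = 6$)
$\left(\frac{2 + 18}{12 - 21} + \frac{16 - 2}{-4 + 2}\right) \left(- 3 \left(-5 + D\right)\right) = \left(\frac{2 + 18}{12 - 21} + \frac{16 - 2}{-4 + 2}\right) \left(- 3 \left(-5 + 6\right)\right) = \left(\frac{20}{-9} + \frac{14}{-2}\right) \left(\left(-3\right) 1\right) = \left(20 \left(- \frac{1}{9}\right) + 14 \left(- \frac{1}{2}\right)\right) \left(-3\right) = \left(- \frac{20}{9} - 7\right) \left(-3\right) = \left(- \frac{83}{9}\right) \left(-3\right) = \frac{83}{3}$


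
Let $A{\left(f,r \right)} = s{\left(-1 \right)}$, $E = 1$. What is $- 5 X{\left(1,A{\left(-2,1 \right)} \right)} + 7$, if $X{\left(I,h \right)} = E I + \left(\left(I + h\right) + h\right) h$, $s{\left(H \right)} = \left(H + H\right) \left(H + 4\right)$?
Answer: $-328$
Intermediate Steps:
$s{\left(H \right)} = 2 H \left(4 + H\right)$
$A{\left(f,r \right)} = -6$ ($A{\left(f,r \right)} = 2 \left(-1\right) \left(4 - 1\right) = 2 \left(-1\right) 3 = -6$)
$X{\left(I,h \right)} = I + h \left(I + 2 h\right)$ ($X{\left(I,h \right)} = 1 I + \left(\left(I + h\right) + h\right) h = I + \left(I + 2 h\right) h = I + h \left(I + 2 h\right)$)
$- 5 X{\left(1,A{\left(-2,1 \right)} \right)} + 7 = - 5 \left(1 + 2 \left(-6\right)^{2} + 1 \left(-6\right)\right) + 7 = - 5 \left(1 + 2 \cdot 36 - 6\right) + 7 = - 5 \left(1 + 72 - 6\right) + 7 = \left(-5\right) 67 + 7 = -335 + 7 = -328$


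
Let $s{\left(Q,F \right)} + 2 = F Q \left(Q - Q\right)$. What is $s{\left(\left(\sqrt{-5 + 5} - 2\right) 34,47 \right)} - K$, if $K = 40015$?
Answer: $-40017$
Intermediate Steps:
$s{\left(Q,F \right)} = -2$ ($s{\left(Q,F \right)} = -2 + F Q \left(Q - Q\right) = -2 + F Q 0 = -2 + 0 = -2$)
$s{\left(\left(\sqrt{-5 + 5} - 2\right) 34,47 \right)} - K = -2 - 40015 = -40017$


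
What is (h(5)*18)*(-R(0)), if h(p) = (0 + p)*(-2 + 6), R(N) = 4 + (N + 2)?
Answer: -2160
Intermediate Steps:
R(N) = 6 + N (R(N) = 4 + (2 + N) = 6 + N)
h(p) = 4*p (h(p) = p*4 = 4*p)
(h(5)*18)*(-R(0)) = ((4*5)*18)*(-(6 + 0)) = (20*18)*(-1*6) = 360*(-6) = -2160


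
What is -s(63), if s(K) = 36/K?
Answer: -4/7 ≈ -0.57143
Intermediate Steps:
-s(63) = -36/63 = -1*4/7 = -4/7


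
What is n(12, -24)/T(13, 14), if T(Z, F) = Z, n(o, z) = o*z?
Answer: -288/13 ≈ -22.154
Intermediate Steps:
n(12, -24)/T(13, 14) = (12*(-24))/13 = -288*1/13 = -288/13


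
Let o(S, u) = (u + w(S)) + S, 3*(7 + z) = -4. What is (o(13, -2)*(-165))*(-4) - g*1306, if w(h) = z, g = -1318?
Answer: 1723068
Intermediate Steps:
z = -25/3 (z = -7 + (1/3)*(-4) = -7 - 4/3 = -25/3 ≈ -8.3333)
w(h) = -25/3
o(S, u) = -25/3 + S + u (o(S, u) = (u - 25/3) + S = (-25/3 + u) + S = -25/3 + S + u)
(o(13, -2)*(-165))*(-4) - g*1306 = ((-25/3 + 13 - 2)*(-165))*(-4) - (-1318)*1306 = ((8/3)*(-165))*(-4) - 1*(-1721308) = -440*(-4) + 1721308 = 1760 + 1721308 = 1723068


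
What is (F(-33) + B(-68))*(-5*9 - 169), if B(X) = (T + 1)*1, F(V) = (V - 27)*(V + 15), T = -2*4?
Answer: -229622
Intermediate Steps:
T = -8
F(V) = (-27 + V)*(15 + V)
B(X) = -7 (B(X) = (-8 + 1)*1 = -7*1 = -7)
(F(-33) + B(-68))*(-5*9 - 169) = ((-405 + (-33)² - 12*(-33)) - 7)*(-5*9 - 169) = ((-405 + 1089 + 396) - 7)*(-45 - 169) = (1080 - 7)*(-214) = 1073*(-214) = -229622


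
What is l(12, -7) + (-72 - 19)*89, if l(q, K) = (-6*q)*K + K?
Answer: -7602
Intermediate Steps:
l(q, K) = K - 6*K*q (l(q, K) = -6*K*q + K = K - 6*K*q)
l(12, -7) + (-72 - 19)*89 = -7*(1 - 6*12) + (-72 - 19)*89 = -7*(1 - 72) - 91*89 = -7*(-71) - 8099 = 497 - 8099 = -7602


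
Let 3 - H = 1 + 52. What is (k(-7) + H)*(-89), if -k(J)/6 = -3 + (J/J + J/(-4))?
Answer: 8633/2 ≈ 4316.5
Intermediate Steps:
k(J) = 12 + 3*J/2 (k(J) = -6*(-3 + (J/J + J/(-4))) = -6*(-3 + (1 + J*(-¼))) = -6*(-3 + (1 - J/4)) = -6*(-2 - J/4) = 12 + 3*J/2)
H = -50 (H = 3 - (1 + 52) = 3 - 1*53 = 3 - 53 = -50)
(k(-7) + H)*(-89) = ((12 + (3/2)*(-7)) - 50)*(-89) = ((12 - 21/2) - 50)*(-89) = (3/2 - 50)*(-89) = -97/2*(-89) = 8633/2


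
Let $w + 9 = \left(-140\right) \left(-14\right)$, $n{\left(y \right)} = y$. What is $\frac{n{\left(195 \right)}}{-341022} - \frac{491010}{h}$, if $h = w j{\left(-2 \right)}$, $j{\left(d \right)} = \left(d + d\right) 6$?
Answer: $\frac{4651002265}{443555948} \approx 10.486$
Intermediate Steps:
$w = 1951$ ($w = -9 - -1960 = -9 + 1960 = 1951$)
$j{\left(d \right)} = 12 d$ ($j{\left(d \right)} = 2 d 6 = 12 d$)
$h = -46824$ ($h = 1951 \cdot 12 \left(-2\right) = 1951 \left(-24\right) = -46824$)
$\frac{n{\left(195 \right)}}{-341022} - \frac{491010}{h} = \frac{195}{-341022} - \frac{491010}{-46824} = 195 \left(- \frac{1}{341022}\right) - - \frac{81835}{7804} = - \frac{65}{113674} + \frac{81835}{7804} = \frac{4651002265}{443555948}$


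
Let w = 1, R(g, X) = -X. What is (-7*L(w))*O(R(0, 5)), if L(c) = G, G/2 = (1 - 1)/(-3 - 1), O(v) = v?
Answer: 0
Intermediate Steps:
G = 0 (G = 2*((1 - 1)/(-3 - 1)) = 2*(0/(-4)) = 2*(0*(-1/4)) = 2*0 = 0)
L(c) = 0
(-7*L(w))*O(R(0, 5)) = (-7*0)*(-1*5) = 0*(-5) = 0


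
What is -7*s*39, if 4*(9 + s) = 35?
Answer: 273/4 ≈ 68.250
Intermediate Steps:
s = -¼ (s = -9 + (¼)*35 = -9 + 35/4 = -¼ ≈ -0.25000)
-7*s*39 = -7*(-¼)*39 = (7/4)*39 = 273/4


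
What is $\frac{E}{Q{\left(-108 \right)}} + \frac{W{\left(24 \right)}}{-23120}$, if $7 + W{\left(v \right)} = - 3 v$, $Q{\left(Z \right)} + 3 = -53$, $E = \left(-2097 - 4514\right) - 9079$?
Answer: $\frac{45344653}{161840} \approx 280.18$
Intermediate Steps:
$E = -15690$ ($E = -6611 - 9079 = -15690$)
$Q{\left(Z \right)} = -56$ ($Q{\left(Z \right)} = -3 - 53 = -56$)
$W{\left(v \right)} = -7 - 3 v$
$\frac{E}{Q{\left(-108 \right)}} + \frac{W{\left(24 \right)}}{-23120} = - \frac{15690}{-56} + \frac{-7 - 72}{-23120} = \left(-15690\right) \left(- \frac{1}{56}\right) + \left(-7 - 72\right) \left(- \frac{1}{23120}\right) = \frac{7845}{28} - - \frac{79}{23120} = \frac{7845}{28} + \frac{79}{23120} = \frac{45344653}{161840}$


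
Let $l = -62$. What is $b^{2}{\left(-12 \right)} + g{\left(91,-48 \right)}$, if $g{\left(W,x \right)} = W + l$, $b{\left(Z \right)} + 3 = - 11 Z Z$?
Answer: $2518598$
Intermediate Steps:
$b{\left(Z \right)} = -3 - 11 Z^{2}$ ($b{\left(Z \right)} = -3 + - 11 Z Z = -3 - 11 Z^{2}$)
$g{\left(W,x \right)} = -62 + W$ ($g{\left(W,x \right)} = W - 62 = -62 + W$)
$b^{2}{\left(-12 \right)} + g{\left(91,-48 \right)} = \left(-3 - 11 \left(-12\right)^{2}\right)^{2} + \left(-62 + 91\right) = \left(-3 - 1584\right)^{2} + 29 = \left(-1587\right)^{2} + 29 = 2518569 + 29 = 2518598$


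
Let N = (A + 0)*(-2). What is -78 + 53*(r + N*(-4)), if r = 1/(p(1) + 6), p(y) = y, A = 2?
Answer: 5443/7 ≈ 777.57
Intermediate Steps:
r = ⅐ (r = 1/(1 + 6) = 1/7 = ⅐ ≈ 0.14286)
N = -4 (N = (2 + 0)*(-2) = 2*(-2) = -4)
-78 + 53*(r + N*(-4)) = -78 + 53*(⅐ - 4*(-4)) = -78 + 53*(⅐ + 16) = -78 + 53*(113/7) = -78 + 5989/7 = 5443/7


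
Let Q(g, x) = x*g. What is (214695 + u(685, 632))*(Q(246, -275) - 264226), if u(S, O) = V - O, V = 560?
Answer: -71228222748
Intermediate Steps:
Q(g, x) = g*x
u(S, O) = 560 - O
(214695 + u(685, 632))*(Q(246, -275) - 264226) = (214695 + (560 - 1*632))*(246*(-275) - 264226) = (214695 + (560 - 632))*(-67650 - 264226) = (214695 - 72)*(-331876) = 214623*(-331876) = -71228222748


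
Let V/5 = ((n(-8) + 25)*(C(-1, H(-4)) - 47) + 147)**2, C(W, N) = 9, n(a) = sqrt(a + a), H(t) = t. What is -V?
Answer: -3108525 - 1220560*I ≈ -3.1085e+6 - 1.2206e+6*I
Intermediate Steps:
n(a) = sqrt(2)*sqrt(a) (n(a) = sqrt(2*a) = sqrt(2)*sqrt(a))
V = 5*(-803 - 152*I)**2 (V = 5*((sqrt(2)*sqrt(-8) + 25)*(9 - 47) + 147)**2 = 5*((sqrt(2)*(2*I*sqrt(2)) + 25)*(-38) + 147)**2 = 5*((4*I + 25)*(-38) + 147)**2 = 5*((25 + 4*I)*(-38) + 147)**2 = 5*((-950 - 152*I) + 147)**2 = 5*(-803 - 152*I)**2 ≈ 3.1085e+6 + 1.2206e+6*I)
-V = -(3108525 + 1220560*I) = -3108525 - 1220560*I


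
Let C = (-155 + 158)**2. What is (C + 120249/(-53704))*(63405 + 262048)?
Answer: 118167753411/53704 ≈ 2.2004e+6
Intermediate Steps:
C = 9 (C = 3**2 = 9)
(C + 120249/(-53704))*(63405 + 262048) = (9 + 120249/(-53704))*(63405 + 262048) = (9 + 120249*(-1/53704))*325453 = (9 - 120249/53704)*325453 = (363087/53704)*325453 = 118167753411/53704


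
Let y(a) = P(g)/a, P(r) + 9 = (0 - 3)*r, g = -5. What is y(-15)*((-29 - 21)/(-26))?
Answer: -10/13 ≈ -0.76923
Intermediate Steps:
P(r) = -9 - 3*r (P(r) = -9 + (0 - 3)*r = -9 - 3*r)
y(a) = 6/a (y(a) = (-9 - 3*(-5))/a = (-9 + 15)/a = 6/a)
y(-15)*((-29 - 21)/(-26)) = (6/(-15))*((-29 - 21)/(-26)) = (6*(-1/15))*(-50*(-1/26)) = -2/5*25/13 = -10/13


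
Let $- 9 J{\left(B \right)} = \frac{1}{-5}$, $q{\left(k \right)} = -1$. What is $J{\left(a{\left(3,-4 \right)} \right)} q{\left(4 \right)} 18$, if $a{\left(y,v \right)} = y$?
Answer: $- \frac{2}{5} \approx -0.4$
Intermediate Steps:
$J{\left(B \right)} = \frac{1}{45}$ ($J{\left(B \right)} = - \frac{1}{9 \left(-5\right)} = \left(- \frac{1}{9}\right) \left(- \frac{1}{5}\right) = \frac{1}{45}$)
$J{\left(a{\left(3,-4 \right)} \right)} q{\left(4 \right)} 18 = \frac{1}{45} \left(-1\right) 18 = \left(- \frac{1}{45}\right) 18 = - \frac{2}{5}$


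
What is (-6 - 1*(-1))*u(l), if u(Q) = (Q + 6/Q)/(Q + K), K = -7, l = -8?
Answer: -35/12 ≈ -2.9167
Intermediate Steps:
u(Q) = (Q + 6/Q)/(-7 + Q) (u(Q) = (Q + 6/Q)/(Q - 7) = (Q + 6/Q)/(-7 + Q))
(-6 - 1*(-1))*u(l) = (-6 - 1*(-1))*((6 + (-8)**2)/((-8)*(-7 - 8))) = (-6 + 1)*(-1/8*(6 + 64)/(-15)) = -(-5)*(-1)*70/(8*15) = -5*7/12 = -35/12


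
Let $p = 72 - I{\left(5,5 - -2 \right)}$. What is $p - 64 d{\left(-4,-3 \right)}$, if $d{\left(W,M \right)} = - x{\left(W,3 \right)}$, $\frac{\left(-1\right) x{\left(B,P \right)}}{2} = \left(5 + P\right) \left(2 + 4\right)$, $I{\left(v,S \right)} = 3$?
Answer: $-6075$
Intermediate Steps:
$x{\left(B,P \right)} = -60 - 12 P$ ($x{\left(B,P \right)} = - 2 \left(5 + P\right) \left(2 + 4\right) = - 2 \left(5 + P\right) 6 = - 2 \left(30 + 6 P\right) = -60 - 12 P$)
$d{\left(W,M \right)} = 96$ ($d{\left(W,M \right)} = - (-60 - 36) = \left(-1\right) \left(-96\right) = 96$)
$p = 69$ ($p = 72 - 3 = 69$)
$p - 64 d{\left(-4,-3 \right)} = 69 - 6144 = -6075$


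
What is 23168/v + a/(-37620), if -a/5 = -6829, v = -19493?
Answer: -307433729/146665332 ≈ -2.0962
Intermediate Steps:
a = 34145 (a = -5*(-6829) = 34145)
23168/v + a/(-37620) = 23168/(-19493) + 34145/(-37620) = 23168*(-1/19493) + 34145*(-1/37620) = -23168/19493 - 6829/7524 = -307433729/146665332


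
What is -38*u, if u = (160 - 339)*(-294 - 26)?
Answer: -2176640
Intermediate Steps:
u = 57280 (u = -179*(-320) = 57280)
-38*u = -38*57280 = -2176640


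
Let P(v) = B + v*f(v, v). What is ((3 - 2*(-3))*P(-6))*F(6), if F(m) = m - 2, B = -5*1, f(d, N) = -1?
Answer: 36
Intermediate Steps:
B = -5
P(v) = -5 - v (P(v) = -5 + v*(-1) = -5 - v)
F(m) = -2 + m
((3 - 2*(-3))*P(-6))*F(6) = ((3 - 2*(-3))*(-5 - 1*(-6)))*(-2 + 6) = ((3 + 6)*(-5 + 6))*4 = (9*1)*4 = 9*4 = 36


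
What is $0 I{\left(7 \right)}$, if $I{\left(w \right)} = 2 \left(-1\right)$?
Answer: $0$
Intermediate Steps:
$I{\left(w \right)} = -2$
$0 I{\left(7 \right)} = 0 \left(-2\right) = 0$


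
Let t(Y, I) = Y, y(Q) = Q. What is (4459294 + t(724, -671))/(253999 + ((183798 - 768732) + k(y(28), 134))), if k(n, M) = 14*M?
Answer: -4460018/329059 ≈ -13.554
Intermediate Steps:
(4459294 + t(724, -671))/(253999 + ((183798 - 768732) + k(y(28), 134))) = (4459294 + 724)/(253999 + ((183798 - 768732) + 14*134)) = 4460018/(253999 + (-584934 + 1876)) = 4460018/(253999 - 583058) = 4460018/(-329059) = 4460018*(-1/329059) = -4460018/329059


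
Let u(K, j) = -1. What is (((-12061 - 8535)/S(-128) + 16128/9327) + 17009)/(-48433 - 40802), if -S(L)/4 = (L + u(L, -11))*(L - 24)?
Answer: -54579562963/286309426680 ≈ -0.19063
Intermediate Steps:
S(L) = -4*(-1 + L)*(-24 + L) (S(L) = -4*(L - 1)*(L - 24) = -4*(-1 + L)*(-24 + L))
(((-12061 - 8535)/S(-128) + 16128/9327) + 17009)/(-48433 - 40802) = (((-12061 - 8535)/(-96 - 4*(-128)² + 100*(-128)) + 16128/9327) + 17009)/(-48433 - 40802) = ((-20596/(-96 - 4*16384 - 12800) + 16128*(1/9327)) + 17009)/(-89235) = ((-20596/(-96 - 65536 - 12800) + 5376/3109) + 17009)*(-1/89235) = ((-20596/(-78432) + 5376/3109) + 17009)*(-1/89235) = ((-20596*(-1/78432) + 5376/3109) + 17009)*(-1/89235) = ((271/1032 + 5376/3109) + 17009)*(-1/89235) = (6390571/3208488 + 17009)*(-1/89235) = (54579562963/3208488)*(-1/89235) = -54579562963/286309426680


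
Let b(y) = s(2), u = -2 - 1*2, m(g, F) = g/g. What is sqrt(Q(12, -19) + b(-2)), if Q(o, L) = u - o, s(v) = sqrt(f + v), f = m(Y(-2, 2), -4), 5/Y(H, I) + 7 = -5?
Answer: sqrt(-16 + sqrt(3)) ≈ 3.7773*I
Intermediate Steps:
Y(H, I) = -5/12 (Y(H, I) = 5/(-7 - 5) = 5/(-12) = 5*(-1/12) = -5/12)
m(g, F) = 1
f = 1
u = -4 (u = -2 - 2 = -4)
s(v) = sqrt(1 + v)
b(y) = sqrt(3) (b(y) = sqrt(1 + 2) = sqrt(3))
Q(o, L) = -4 - o
sqrt(Q(12, -19) + b(-2)) = sqrt((-4 - 1*12) + sqrt(3)) = sqrt((-4 - 12) + sqrt(3)) = sqrt(-16 + sqrt(3))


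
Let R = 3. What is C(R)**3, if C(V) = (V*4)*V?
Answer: 46656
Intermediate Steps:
C(V) = 4*V**2 (C(V) = (4*V)*V = 4*V**2)
C(R)**3 = (4*3**2)**3 = (4*9)**3 = 36**3 = 46656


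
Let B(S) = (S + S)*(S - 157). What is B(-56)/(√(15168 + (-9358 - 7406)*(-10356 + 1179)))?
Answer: 3976*√38464599/12821533 ≈ 1.9233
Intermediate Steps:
B(S) = 2*S*(-157 + S) (B(S) = (2*S)*(-157 + S) = 2*S*(-157 + S))
B(-56)/(√(15168 + (-9358 - 7406)*(-10356 + 1179))) = (2*(-56)*(-157 - 56))/(√(15168 + (-9358 - 7406)*(-10356 + 1179))) = (2*(-56)*(-213))/(√(15168 - 16764*(-9177))) = 23856/(√(15168 + 153843228)) = 23856/(√153858396) = 23856/((2*√38464599)) = 23856*(√38464599/76929198) = 3976*√38464599/12821533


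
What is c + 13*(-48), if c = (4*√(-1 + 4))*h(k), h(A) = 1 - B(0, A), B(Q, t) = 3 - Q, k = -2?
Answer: -624 - 8*√3 ≈ -637.86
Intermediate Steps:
h(A) = -2 (h(A) = 1 - (3 - 1*0) = 1 - (3 + 0) = 1 - 1*3 = 1 - 3 = -2)
c = -8*√3 (c = (4*√(-1 + 4))*(-2) = (4*√3)*(-2) = -8*√3 ≈ -13.856)
c + 13*(-48) = -8*√3 + 13*(-48) = -8*√3 - 624 = -624 - 8*√3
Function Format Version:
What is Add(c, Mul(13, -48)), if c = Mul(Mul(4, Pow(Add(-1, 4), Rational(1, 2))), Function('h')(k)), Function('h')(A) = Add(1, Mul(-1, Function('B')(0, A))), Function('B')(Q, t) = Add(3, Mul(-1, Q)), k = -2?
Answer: Add(-624, Mul(-8, Pow(3, Rational(1, 2)))) ≈ -637.86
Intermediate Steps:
Function('h')(A) = -2 (Function('h')(A) = Add(1, Mul(-1, Add(3, Mul(-1, 0)))) = Add(1, Mul(-1, Add(3, 0))) = Add(1, Mul(-1, 3)) = Add(1, -3) = -2)
c = Mul(-8, Pow(3, Rational(1, 2))) (c = Mul(Mul(4, Pow(Add(-1, 4), Rational(1, 2))), -2) = Mul(Mul(4, Pow(3, Rational(1, 2))), -2) = Mul(-8, Pow(3, Rational(1, 2))) ≈ -13.856)
Add(c, Mul(13, -48)) = Add(Mul(-8, Pow(3, Rational(1, 2))), Mul(13, -48)) = Add(Mul(-8, Pow(3, Rational(1, 2))), -624) = Add(-624, Mul(-8, Pow(3, Rational(1, 2))))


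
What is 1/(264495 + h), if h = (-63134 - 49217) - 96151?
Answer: 1/55993 ≈ 1.7859e-5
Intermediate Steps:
h = -208502 (h = -112351 - 96151 = -208502)
1/(264495 + h) = 1/(264495 - 208502) = 1/55993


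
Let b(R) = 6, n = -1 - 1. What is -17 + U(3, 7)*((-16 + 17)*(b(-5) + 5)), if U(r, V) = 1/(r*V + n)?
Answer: -312/19 ≈ -16.421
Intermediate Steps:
n = -2
U(r, V) = 1/(-2 + V*r) (U(r, V) = 1/(r*V - 2) = 1/(V*r - 2) = 1/(-2 + V*r))
-17 + U(3, 7)*((-16 + 17)*(b(-5) + 5)) = -17 + ((-16 + 17)*(6 + 5))/(-2 + 7*3) = -17 + (1*11)/(-2 + 21) = -17 + 11/19 = -312/19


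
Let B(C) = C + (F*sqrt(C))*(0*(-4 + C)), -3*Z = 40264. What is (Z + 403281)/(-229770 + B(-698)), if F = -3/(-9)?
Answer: -1169579/691404 ≈ -1.6916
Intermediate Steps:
Z = -40264/3 (Z = -1/3*40264 = -40264/3 ≈ -13421.)
F = 1/3 (F = -3*(-1/9) = 1/3 ≈ 0.33333)
B(C) = C (B(C) = C + (sqrt(C)/3)*(0*(-4 + C)) = C + (sqrt(C)/3)*0 = C + 0 = C)
(Z + 403281)/(-229770 + B(-698)) = (-40264/3 + 403281)/(-229770 - 698) = (1169579/3)/(-230468) = (1169579/3)*(-1/230468) = -1169579/691404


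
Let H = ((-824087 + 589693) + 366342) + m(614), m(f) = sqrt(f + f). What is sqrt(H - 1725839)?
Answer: sqrt(-1593891 + 2*sqrt(307)) ≈ 1262.5*I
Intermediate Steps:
m(f) = sqrt(2)*sqrt(f) (m(f) = sqrt(2*f) = sqrt(2)*sqrt(f))
H = 131948 + 2*sqrt(307) (H = ((-824087 + 589693) + 366342) + sqrt(2)*sqrt(614) = (-234394 + 366342) + 2*sqrt(307) = 131948 + 2*sqrt(307) ≈ 1.3198e+5)
sqrt(H - 1725839) = sqrt((131948 + 2*sqrt(307)) - 1725839) = sqrt(-1593891 + 2*sqrt(307))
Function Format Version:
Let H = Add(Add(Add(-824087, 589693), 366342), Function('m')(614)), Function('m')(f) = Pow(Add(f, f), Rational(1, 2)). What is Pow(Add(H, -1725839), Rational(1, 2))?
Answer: Pow(Add(-1593891, Mul(2, Pow(307, Rational(1, 2)))), Rational(1, 2)) ≈ Mul(1262.5, I)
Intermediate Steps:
Function('m')(f) = Mul(Pow(2, Rational(1, 2)), Pow(f, Rational(1, 2))) (Function('m')(f) = Pow(Mul(2, f), Rational(1, 2)) = Mul(Pow(2, Rational(1, 2)), Pow(f, Rational(1, 2))))
H = Add(131948, Mul(2, Pow(307, Rational(1, 2)))) (H = Add(Add(Add(-824087, 589693), 366342), Mul(Pow(2, Rational(1, 2)), Pow(614, Rational(1, 2)))) = Add(Add(-234394, 366342), Mul(2, Pow(307, Rational(1, 2)))) = Add(131948, Mul(2, Pow(307, Rational(1, 2)))) ≈ 1.3198e+5)
Pow(Add(H, -1725839), Rational(1, 2)) = Pow(Add(Add(131948, Mul(2, Pow(307, Rational(1, 2)))), -1725839), Rational(1, 2)) = Pow(Add(-1593891, Mul(2, Pow(307, Rational(1, 2)))), Rational(1, 2))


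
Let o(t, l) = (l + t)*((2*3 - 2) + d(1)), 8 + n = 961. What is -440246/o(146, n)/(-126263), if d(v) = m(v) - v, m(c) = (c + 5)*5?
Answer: 440246/4579180221 ≈ 9.6141e-5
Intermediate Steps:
m(c) = 25 + 5*c (m(c) = (5 + c)*5 = 25 + 5*c)
n = 953 (n = -8 + 961 = 953)
d(v) = 25 + 4*v (d(v) = (25 + 5*v) - v = 25 + 4*v)
o(t, l) = 33*l + 33*t (o(t, l) = (l + t)*((2*3 - 2) + (25 + 4*1)) = (l + t)*((6 - 2) + (25 + 4)) = (l + t)*(4 + 29) = (l + t)*33 = 33*l + 33*t)
-440246/o(146, n)/(-126263) = -440246/(33*953 + 33*146)/(-126263) = -440246/(31449 + 4818)*(-1/126263) = -440246/36267*(-1/126263) = 440246/4579180221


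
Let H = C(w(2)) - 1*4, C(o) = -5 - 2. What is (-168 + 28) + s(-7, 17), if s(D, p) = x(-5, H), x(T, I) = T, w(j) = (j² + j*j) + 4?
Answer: -145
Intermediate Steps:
w(j) = 4 + 2*j² (w(j) = (j² + j²) + 4 = 2*j² + 4 = 4 + 2*j²)
C(o) = -7
H = -11 (H = -7 - 1*4 = -7 - 4 = -11)
s(D, p) = -5
(-168 + 28) + s(-7, 17) = (-168 + 28) - 5 = -140 - 5 = -145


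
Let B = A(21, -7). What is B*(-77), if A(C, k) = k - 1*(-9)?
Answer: -154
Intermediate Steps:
A(C, k) = 9 + k (A(C, k) = k + 9 = 9 + k)
B = 2 (B = 9 - 7 = 2)
B*(-77) = 2*(-77) = -154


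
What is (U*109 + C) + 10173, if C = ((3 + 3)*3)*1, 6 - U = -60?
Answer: 17385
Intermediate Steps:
U = 66 (U = 6 - 1*(-60) = 6 + 60 = 66)
C = 18 (C = (6*3)*1 = 18*1 = 18)
(U*109 + C) + 10173 = (66*109 + 18) + 10173 = (7194 + 18) + 10173 = 7212 + 10173 = 17385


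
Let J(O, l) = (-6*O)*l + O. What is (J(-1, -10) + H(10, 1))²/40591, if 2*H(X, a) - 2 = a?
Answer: 14161/162364 ≈ 0.087218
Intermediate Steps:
H(X, a) = 1 + a/2
J(O, l) = O - 6*O*l (J(O, l) = -6*O*l + O = O - 6*O*l)
(J(-1, -10) + H(10, 1))²/40591 = (-(1 - 6*(-10)) + (1 + (½)*1))²/40591 = (-(1 + 60) + (1 + ½))²*(1/40591) = (-1*61 + 3/2)²*(1/40591) = (-61 + 3/2)²*(1/40591) = (-119/2)²*(1/40591) = (14161/4)*(1/40591) = 14161/162364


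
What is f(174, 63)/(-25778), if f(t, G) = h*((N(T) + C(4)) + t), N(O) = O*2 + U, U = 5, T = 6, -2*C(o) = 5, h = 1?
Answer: -377/51556 ≈ -0.0073124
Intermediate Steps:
C(o) = -5/2 (C(o) = -½*5 = -5/2)
N(O) = 5 + 2*O (N(O) = O*2 + 5 = 2*O + 5 = 5 + 2*O)
f(t, G) = 29/2 + t (f(t, G) = 1*(((5 + 2*6) - 5/2) + t) = 1*(((5 + 12) - 5/2) + t) = 1*((17 - 5/2) + t) = 1*(29/2 + t) = 29/2 + t)
f(174, 63)/(-25778) = (29/2 + 174)/(-25778) = (377/2)*(-1/25778) = -377/51556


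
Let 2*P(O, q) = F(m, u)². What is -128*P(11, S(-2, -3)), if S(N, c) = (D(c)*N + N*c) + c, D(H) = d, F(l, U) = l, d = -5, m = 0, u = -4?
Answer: 0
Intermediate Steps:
D(H) = -5
S(N, c) = c - 5*N + N*c (S(N, c) = (-5*N + N*c) + c = c - 5*N + N*c)
P(O, q) = 0 (P(O, q) = (½)*0² = (½)*0 = 0)
-128*P(11, S(-2, -3)) = -128*0 = 0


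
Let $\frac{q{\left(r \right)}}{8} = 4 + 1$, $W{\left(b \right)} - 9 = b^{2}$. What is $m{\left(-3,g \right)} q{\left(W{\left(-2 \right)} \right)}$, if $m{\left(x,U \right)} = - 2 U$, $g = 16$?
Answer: $-1280$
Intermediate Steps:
$W{\left(b \right)} = 9 + b^{2}$
$q{\left(r \right)} = 40$ ($q{\left(r \right)} = 8 \left(4 + 1\right) = 8 \cdot 5 = 40$)
$m{\left(-3,g \right)} q{\left(W{\left(-2 \right)} \right)} = \left(-2\right) 16 \cdot 40 = \left(-32\right) 40 = -1280$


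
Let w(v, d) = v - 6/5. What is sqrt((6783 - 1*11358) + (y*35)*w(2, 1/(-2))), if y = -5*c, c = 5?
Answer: 5*I*sqrt(211) ≈ 72.629*I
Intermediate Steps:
y = -25 (y = -5*5 = -25)
w(v, d) = -6/5 + v (w(v, d) = v - 6*1/5 = v - 6/5 = -6/5 + v)
sqrt((6783 - 1*11358) + (y*35)*w(2, 1/(-2))) = sqrt((6783 - 1*11358) + (-25*35)*(-6/5 + 2)) = sqrt((6783 - 11358) - 875*4/5) = sqrt(-4575 - 700) = sqrt(-5275) = 5*I*sqrt(211)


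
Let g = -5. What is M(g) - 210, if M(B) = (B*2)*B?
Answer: -160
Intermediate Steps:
M(B) = 2*B² (M(B) = (2*B)*B = 2*B²)
M(g) - 210 = 2*(-5)² - 210 = 2*25 - 210 = 50 - 210 = -160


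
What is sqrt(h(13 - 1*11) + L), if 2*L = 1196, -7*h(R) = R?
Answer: 2*sqrt(7322)/7 ≈ 24.448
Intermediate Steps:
h(R) = -R/7
L = 598 (L = (1/2)*1196 = 598)
sqrt(h(13 - 1*11) + L) = sqrt(-(13 - 1*11)/7 + 598) = sqrt(-(13 - 11)/7 + 598) = sqrt(-1/7*2 + 598) = sqrt(-2/7 + 598) = sqrt(4184/7) = 2*sqrt(7322)/7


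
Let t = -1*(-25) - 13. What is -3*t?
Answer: -36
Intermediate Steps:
t = 12 (t = 25 - 13 = 12)
-3*t = -3*12 = -36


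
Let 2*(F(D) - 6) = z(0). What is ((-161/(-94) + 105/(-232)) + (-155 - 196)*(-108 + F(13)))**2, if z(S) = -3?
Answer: 156926665877487025/118897216 ≈ 1.3199e+9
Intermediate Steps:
F(D) = 9/2 (F(D) = 6 + (1/2)*(-3) = 6 - 3/2 = 9/2)
((-161/(-94) + 105/(-232)) + (-155 - 196)*(-108 + F(13)))**2 = ((-161/(-94) + 105/(-232)) + (-155 - 196)*(-108 + 9/2))**2 = ((-161*(-1/94) + 105*(-1/232)) - 351*(-207/2))**2 = ((161/94 - 105/232) + 72657/2)**2 = (13741/10904 + 72657/2)**2 = (396139705/10904)**2 = 156926665877487025/118897216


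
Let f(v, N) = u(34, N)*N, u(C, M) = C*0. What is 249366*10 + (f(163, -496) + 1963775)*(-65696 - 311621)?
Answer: -740963198015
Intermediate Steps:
u(C, M) = 0
f(v, N) = 0 (f(v, N) = 0*N = 0)
249366*10 + (f(163, -496) + 1963775)*(-65696 - 311621) = 249366*10 + (0 + 1963775)*(-65696 - 311621) = 2493660 + 1963775*(-377317) = 2493660 - 740965691675 = -740963198015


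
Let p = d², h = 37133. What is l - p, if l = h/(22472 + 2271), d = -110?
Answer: -299353167/24743 ≈ -12099.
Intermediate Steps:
l = 37133/24743 (l = 37133/(22472 + 2271) = 37133/24743 ≈ 1.5007)
p = 12100 (p = (-110)² = 12100)
l - p = 37133/24743 - 1*12100 = 37133/24743 - 12100 = -299353167/24743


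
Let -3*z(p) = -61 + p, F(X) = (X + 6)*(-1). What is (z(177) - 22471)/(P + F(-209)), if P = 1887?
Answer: -6139/570 ≈ -10.770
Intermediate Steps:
F(X) = -6 - X (F(X) = (6 + X)*(-1) = -6 - X)
z(p) = 61/3 - p/3 (z(p) = -(-61 + p)/3 = 61/3 - p/3)
(z(177) - 22471)/(P + F(-209)) = ((61/3 - ⅓*177) - 22471)/(1887 + (-6 - 1*(-209))) = ((61/3 - 59) - 22471)/(1887 + (-6 + 209)) = (-116/3 - 22471)/(1887 + 203) = -67529/3/2090 = -67529/3*1/2090 = -6139/570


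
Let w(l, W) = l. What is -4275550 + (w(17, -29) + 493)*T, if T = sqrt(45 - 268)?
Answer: -4275550 + 510*I*sqrt(223) ≈ -4.2756e+6 + 7615.9*I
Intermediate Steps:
T = I*sqrt(223) (T = sqrt(-223) = I*sqrt(223) ≈ 14.933*I)
-4275550 + (w(17, -29) + 493)*T = -4275550 + (17 + 493)*(I*sqrt(223)) = -4275550 + 510*(I*sqrt(223)) = -4275550 + 510*I*sqrt(223)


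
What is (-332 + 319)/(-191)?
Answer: 13/191 ≈ 0.068063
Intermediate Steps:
(-332 + 319)/(-191) = -1/191*(-13) = 13/191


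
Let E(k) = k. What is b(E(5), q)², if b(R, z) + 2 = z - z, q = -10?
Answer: 4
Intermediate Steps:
b(R, z) = -2 (b(R, z) = -2 + (z - z) = -2 + 0 = -2)
b(E(5), q)² = (-2)² = 4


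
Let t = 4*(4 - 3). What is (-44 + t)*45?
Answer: -1800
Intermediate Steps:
t = 4 (t = 4*1 = 4)
(-44 + t)*45 = (-44 + 4)*45 = -40*45 = -1800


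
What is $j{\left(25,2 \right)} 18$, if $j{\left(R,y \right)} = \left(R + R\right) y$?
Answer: $1800$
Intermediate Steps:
$j{\left(R,y \right)} = 2 R y$
$j{\left(25,2 \right)} 18 = 2 \cdot 25 \cdot 2 \cdot 18 = 100 \cdot 18 = 1800$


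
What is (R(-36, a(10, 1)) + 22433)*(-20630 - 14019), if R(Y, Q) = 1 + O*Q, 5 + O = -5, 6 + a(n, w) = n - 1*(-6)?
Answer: -773850766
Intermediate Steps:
a(n, w) = n (a(n, w) = -6 + (n - 1*(-6)) = -6 + (n + 6) = -6 + (6 + n) = n)
O = -10 (O = -5 - 5 = -10)
R(Y, Q) = 1 - 10*Q
(R(-36, a(10, 1)) + 22433)*(-20630 - 14019) = ((1 - 10*10) + 22433)*(-20630 - 14019) = ((1 - 100) + 22433)*(-34649) = (-99 + 22433)*(-34649) = 22334*(-34649) = -773850766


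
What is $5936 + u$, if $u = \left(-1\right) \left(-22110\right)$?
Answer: $28046$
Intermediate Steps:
$u = 22110$
$5936 + u = 5936 + 22110 = 28046$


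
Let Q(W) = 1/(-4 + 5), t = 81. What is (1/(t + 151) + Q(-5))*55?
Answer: 12815/232 ≈ 55.237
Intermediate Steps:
Q(W) = 1 (Q(W) = 1/1 = 1)
(1/(t + 151) + Q(-5))*55 = (1/(81 + 151) + 1)*55 = (1/232 + 1)*55 = (233/232)*55 = 12815/232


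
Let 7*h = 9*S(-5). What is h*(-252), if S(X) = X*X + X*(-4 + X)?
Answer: -22680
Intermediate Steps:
S(X) = X² + X*(-4 + X)
h = 90 (h = (9*(2*(-5)*(-2 - 5)))/7 = (9*(2*(-5)*(-7)))/7 = (9*70)/7 = (⅐)*630 = 90)
h*(-252) = 90*(-252) = -22680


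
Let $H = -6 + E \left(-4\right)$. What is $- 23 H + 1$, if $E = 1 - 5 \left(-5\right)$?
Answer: $2531$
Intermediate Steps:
$E = 26$ ($E = 1 - -25 = 1 + 25 = 26$)
$H = -110$ ($H = -6 + 26 \left(-4\right) = -6 - 104 = -110$)
$- 23 H + 1 = \left(-23\right) \left(-110\right) + 1 = 2530 + 1 = 2531$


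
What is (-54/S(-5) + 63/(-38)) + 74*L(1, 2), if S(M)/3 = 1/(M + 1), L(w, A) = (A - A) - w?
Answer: -139/38 ≈ -3.6579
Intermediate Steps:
L(w, A) = -w (L(w, A) = 0 - w = -w)
S(M) = 3/(1 + M) (S(M) = 3/(M + 1) = 3/(1 + M))
(-54/S(-5) + 63/(-38)) + 74*L(1, 2) = (-54/(3/(1 - 5)) + 63/(-38)) + 74*(-1*1) = (-54/(3/(-4)) + 63*(-1/38)) + 74*(-1) = (-54/(3*(-¼)) - 63/38) - 74 = (-54/(-¾) - 63/38) - 74 = (-54*(-4/3) - 63/38) - 74 = (72 - 63/38) - 74 = 2673/38 - 74 = -139/38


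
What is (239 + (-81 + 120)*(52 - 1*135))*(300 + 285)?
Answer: -1753830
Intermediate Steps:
(239 + (-81 + 120)*(52 - 1*135))*(300 + 285) = (239 + 39*(52 - 135))*585 = (239 + 39*(-83))*585 = (239 - 3237)*585 = -2998*585 = -1753830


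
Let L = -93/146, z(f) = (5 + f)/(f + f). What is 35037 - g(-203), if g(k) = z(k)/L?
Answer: 220492659/6293 ≈ 35038.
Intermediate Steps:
z(f) = (5 + f)/(2*f) (z(f) = (5 + f)/((2*f)) = (5 + f)*(1/(2*f)) = (5 + f)/(2*f))
L = -93/146 (L = -93*1/146 = -93/146 ≈ -0.63699)
g(k) = -73*(5 + k)/(93*k) (g(k) = ((5 + k)/(2*k))/(-93/146) = ((5 + k)/(2*k))*(-146/93) = -73*(5 + k)/(93*k))
35037 - g(-203) = 35037 - 73*(-5 - 1*(-203))/(93*(-203)) = 35037 - 73*(-1)*(-5 + 203)/(93*203) = 35037 - 73*(-1)*198/(93*203) = 35037 - 1*(-4818/6293) = 35037 + 4818/6293 = 220492659/6293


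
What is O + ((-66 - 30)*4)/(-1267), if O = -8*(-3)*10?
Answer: 304464/1267 ≈ 240.30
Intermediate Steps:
O = 240 (O = 24*10 = 240)
O + ((-66 - 30)*4)/(-1267) = 240 + ((-66 - 30)*4)/(-1267) = 240 - (-96)*4/1267 = 240 - 1/1267*(-384) = 240 + 384/1267 = 304464/1267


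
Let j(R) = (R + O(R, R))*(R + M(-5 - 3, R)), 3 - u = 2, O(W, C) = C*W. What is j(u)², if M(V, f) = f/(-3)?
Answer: 16/9 ≈ 1.7778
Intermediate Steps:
M(V, f) = -f/3 (M(V, f) = f*(-⅓) = -f/3)
u = 1 (u = 3 - 1*2 = 3 - 2 = 1)
j(R) = 2*R*(R + R²)/3 (j(R) = (R + R*R)*(R - R/3) = (R + R²)*(2*R/3) = 2*R*(R + R²)/3)
j(u)² = ((⅔)*1²*(1 + 1))² = ((⅔)*1*2)² = (4/3)² = 16/9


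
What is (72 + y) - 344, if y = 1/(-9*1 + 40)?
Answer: -8431/31 ≈ -271.97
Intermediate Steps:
y = 1/31 (y = 1/(-9 + 40) = 1/31 ≈ 0.032258)
(72 + y) - 344 = (72 + 1/31) - 344 = 2233/31 - 344 = -8431/31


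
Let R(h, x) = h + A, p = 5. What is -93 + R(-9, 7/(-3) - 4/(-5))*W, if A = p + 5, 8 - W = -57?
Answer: -28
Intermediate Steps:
W = 65 (W = 8 - 1*(-57) = 8 + 57 = 65)
A = 10 (A = 5 + 5 = 10)
R(h, x) = 10 + h (R(h, x) = h + 10 = 10 + h)
-93 + R(-9, 7/(-3) - 4/(-5))*W = -93 + (10 - 9)*65 = -93 + 1*65 = -93 + 65 = -28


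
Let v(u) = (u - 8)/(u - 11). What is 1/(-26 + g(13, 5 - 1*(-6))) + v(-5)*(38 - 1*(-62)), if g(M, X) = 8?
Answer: 2923/36 ≈ 81.194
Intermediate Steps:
v(u) = (-8 + u)/(-11 + u)
1/(-26 + g(13, 5 - 1*(-6))) + v(-5)*(38 - 1*(-62)) = 1/(-26 + 8) + ((-8 - 5)/(-11 - 5))*(38 - 1*(-62)) = 1/(-18) + (-13/(-16))*(38 + 62) = -1/18 - 1/16*(-13)*100 = -1/18 + (13/16)*100 = -1/18 + 325/4 = 2923/36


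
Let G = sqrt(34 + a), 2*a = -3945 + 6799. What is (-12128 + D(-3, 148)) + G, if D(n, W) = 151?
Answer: -11977 + sqrt(1461) ≈ -11939.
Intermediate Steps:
a = 1427 (a = (-3945 + 6799)/2 = (1/2)*2854 = 1427)
G = sqrt(1461) (G = sqrt(34 + 1427) = sqrt(1461) ≈ 38.223)
(-12128 + D(-3, 148)) + G = (-12128 + 151) + sqrt(1461) = -11977 + sqrt(1461)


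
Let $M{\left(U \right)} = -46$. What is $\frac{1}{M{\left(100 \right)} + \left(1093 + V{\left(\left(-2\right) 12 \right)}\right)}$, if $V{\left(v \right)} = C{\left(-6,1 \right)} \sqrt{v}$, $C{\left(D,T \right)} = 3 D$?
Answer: $\frac{349}{367995} + \frac{4 i \sqrt{6}}{122665} \approx 0.00094838 + 7.9876 \cdot 10^{-5} i$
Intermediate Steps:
$V{\left(v \right)} = - 18 \sqrt{v}$ ($V{\left(v \right)} = 3 \left(-6\right) \sqrt{v} = - 18 \sqrt{v}$)
$\frac{1}{M{\left(100 \right)} + \left(1093 + V{\left(\left(-2\right) 12 \right)}\right)} = \frac{1}{-46 + \left(1093 - 18 \sqrt{\left(-2\right) 12}\right)} = \frac{1}{-46 + \left(1093 - 18 \sqrt{-24}\right)} = \frac{1}{-46 + \left(1093 - 18 \cdot 2 i \sqrt{6}\right)} = \frac{1}{-46 + \left(1093 - 36 i \sqrt{6}\right)} = \frac{1}{1047 - 36 i \sqrt{6}}$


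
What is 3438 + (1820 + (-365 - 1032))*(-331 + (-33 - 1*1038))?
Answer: -589608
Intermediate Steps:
3438 + (1820 + (-365 - 1032))*(-331 + (-33 - 1*1038)) = 3438 + (1820 - 1397)*(-331 + (-33 - 1038)) = 3438 + 423*(-331 - 1071) = 3438 + 423*(-1402) = 3438 - 593046 = -589608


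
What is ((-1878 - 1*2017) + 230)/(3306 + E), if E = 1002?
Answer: -3665/4308 ≈ -0.85074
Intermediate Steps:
((-1878 - 1*2017) + 230)/(3306 + E) = ((-1878 - 1*2017) + 230)/(3306 + 1002) = ((-1878 - 2017) + 230)/4308 = (-3895 + 230)*(1/4308) = -3665*1/4308 = -3665/4308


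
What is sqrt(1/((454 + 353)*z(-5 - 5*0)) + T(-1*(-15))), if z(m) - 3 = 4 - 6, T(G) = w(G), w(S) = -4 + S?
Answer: sqrt(7164546)/807 ≈ 3.3168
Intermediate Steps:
T(G) = -4 + G
z(m) = 1 (z(m) = 3 + (4 - 6) = 3 - 2 = 1)
sqrt(1/((454 + 353)*z(-5 - 5*0)) + T(-1*(-15))) = sqrt(1/((454 + 353)*1) + (-4 - 1*(-15))) = sqrt(1/807 + (-4 + 15)) = sqrt((1/807)*1 + 11) = sqrt(1/807 + 11) = sqrt(8878/807) = sqrt(7164546)/807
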